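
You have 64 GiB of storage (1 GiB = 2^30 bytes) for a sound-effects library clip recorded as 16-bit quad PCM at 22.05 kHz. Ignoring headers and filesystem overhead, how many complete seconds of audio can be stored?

389,566 seconds

Uncompressed byte rate = 22,050 × 2 × 4 = 176,400 bytes/s.
Capacity = 64 × 1,073,741,824 = 68,719,476,736 bytes.
68,719,476,736 / 176,400 ≈ 389566.19 s → 389,566 seconds.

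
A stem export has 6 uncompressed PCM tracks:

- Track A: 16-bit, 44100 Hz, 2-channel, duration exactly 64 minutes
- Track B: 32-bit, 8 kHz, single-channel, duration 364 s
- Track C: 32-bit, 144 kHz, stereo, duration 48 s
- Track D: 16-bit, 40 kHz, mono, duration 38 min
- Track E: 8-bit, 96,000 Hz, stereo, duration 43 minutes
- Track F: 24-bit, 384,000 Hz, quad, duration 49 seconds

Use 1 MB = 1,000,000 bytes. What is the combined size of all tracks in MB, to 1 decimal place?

1647.9 MB

Track A: exactly 64 minutes = 3,840 s; 44,100 × 3,840 × 2 × 2 = 677,376,000 bytes.
Track B: 8,000 × 364 × 4 × 1 = 11,648,000 bytes.
Track C: 144,000 × 48 × 4 × 2 = 55,296,000 bytes.
Track D: 38 min = 2,280 s; 40,000 × 2,280 × 2 × 1 = 182,400,000 bytes.
Track E: 43 minutes = 2,580 s; 96,000 × 2,580 × 1 × 2 = 495,360,000 bytes.
Track F: 384,000 × 49 × 3 × 4 = 225,792,000 bytes.
Total = 1,647,872,000 bytes = 1647.9 MB.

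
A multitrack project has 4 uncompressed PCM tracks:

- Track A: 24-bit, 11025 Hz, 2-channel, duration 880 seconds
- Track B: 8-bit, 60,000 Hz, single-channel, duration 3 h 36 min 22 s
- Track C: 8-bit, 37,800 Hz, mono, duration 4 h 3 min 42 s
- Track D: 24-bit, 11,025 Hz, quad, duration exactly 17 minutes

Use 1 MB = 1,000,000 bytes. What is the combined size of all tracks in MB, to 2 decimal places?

1524.79 MB

Track A: 11,025 × 880 × 3 × 2 = 58,212,000 bytes.
Track B: 3 h 36 min 22 s = 12,982 s; 60,000 × 12,982 × 1 × 1 = 778,920,000 bytes.
Track C: 4 h 3 min 42 s = 14,622 s; 37,800 × 14,622 × 1 × 1 = 552,711,600 bytes.
Track D: exactly 17 minutes = 1,020 s; 11,025 × 1,020 × 3 × 4 = 134,946,000 bytes.
Total = 1,524,789,600 bytes = 1524.79 MB.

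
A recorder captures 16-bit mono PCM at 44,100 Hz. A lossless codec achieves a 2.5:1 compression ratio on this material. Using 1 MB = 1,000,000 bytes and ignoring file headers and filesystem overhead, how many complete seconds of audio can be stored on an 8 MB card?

Uncompressed byte rate = 44,100 × 2 × 1 = 88,200 bytes/s.
After 2.5:1 compression, effective rate ≈ 35280 bytes/s.
Capacity = 8 × 1,000,000 = 8,000,000 bytes.
8,000,000 / effective rate ≈ 226.76 s → 226 seconds.

226 seconds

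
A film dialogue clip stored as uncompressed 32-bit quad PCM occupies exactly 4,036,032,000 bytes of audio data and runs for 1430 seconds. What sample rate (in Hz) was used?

176,400 Hz

Bytes = sample_rate × seconds × bytes_per_sample × channels.
sample_rate = 4,036,032,000 / (1,430 × 4 × 4) = 4,036,032,000 / 22,880 = 176,400 Hz.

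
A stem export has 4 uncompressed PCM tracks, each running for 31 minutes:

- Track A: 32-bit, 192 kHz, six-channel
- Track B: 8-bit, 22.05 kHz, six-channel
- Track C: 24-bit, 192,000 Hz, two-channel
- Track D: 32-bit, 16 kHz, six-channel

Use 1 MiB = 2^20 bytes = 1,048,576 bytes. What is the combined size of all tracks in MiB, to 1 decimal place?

11133.1 MiB

31 minutes = 1,860 s.
Track A: 192,000 × 1,860 × 4 × 6 = 8,570,880,000 bytes.
Track B: 22,050 × 1,860 × 1 × 6 = 246,078,000 bytes.
Track C: 192,000 × 1,860 × 3 × 2 = 2,142,720,000 bytes.
Track D: 16,000 × 1,860 × 4 × 6 = 714,240,000 bytes.
Total = 11,673,918,000 bytes = 11133.1 MiB.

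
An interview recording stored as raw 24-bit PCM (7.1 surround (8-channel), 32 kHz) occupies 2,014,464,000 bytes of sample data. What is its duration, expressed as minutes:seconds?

Byte rate = 32,000 × 3 × 8 = 768,000 bytes/s.
Duration = 2,014,464,000 / 768,000 = 2,623 s.
2,623 s = 43:43.

43:43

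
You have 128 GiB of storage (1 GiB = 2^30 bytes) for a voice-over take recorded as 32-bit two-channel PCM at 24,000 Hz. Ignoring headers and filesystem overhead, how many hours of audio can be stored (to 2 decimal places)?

198.84 hours

Uncompressed byte rate = 24,000 × 4 × 2 = 192,000 bytes/s.
Capacity = 128 × 1,073,741,824 = 137,438,953,472 bytes.
137,438,953,472 / 192,000 ≈ 715827.88 s → 198.84 hours.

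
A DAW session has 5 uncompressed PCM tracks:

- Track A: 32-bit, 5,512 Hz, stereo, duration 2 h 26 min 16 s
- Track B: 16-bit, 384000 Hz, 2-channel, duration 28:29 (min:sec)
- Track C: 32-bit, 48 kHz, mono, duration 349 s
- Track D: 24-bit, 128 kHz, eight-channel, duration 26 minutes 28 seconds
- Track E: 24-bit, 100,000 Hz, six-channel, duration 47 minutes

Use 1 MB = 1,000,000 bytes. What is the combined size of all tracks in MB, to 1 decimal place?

13033.4 MB

Track A: 2 h 26 min 16 s = 8,776 s; 5,512 × 8,776 × 4 × 2 = 386,986,496 bytes.
Track B: 28:29 (min:sec) = 1,709 s; 384,000 × 1,709 × 2 × 2 = 2,625,024,000 bytes.
Track C: 48,000 × 349 × 4 × 1 = 67,008,000 bytes.
Track D: 26 minutes 28 seconds = 1,588 s; 128,000 × 1,588 × 3 × 8 = 4,878,336,000 bytes.
Track E: 47 minutes = 2,820 s; 100,000 × 2,820 × 3 × 6 = 5,076,000,000 bytes.
Total = 13,033,354,496 bytes = 13033.4 MB.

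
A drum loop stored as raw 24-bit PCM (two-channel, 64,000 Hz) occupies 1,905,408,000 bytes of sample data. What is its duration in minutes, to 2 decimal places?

Byte rate = 64,000 × 3 × 2 = 384,000 bytes/s.
Duration = 1,905,408,000 / 384,000 = 4,962 s.
4,962 s / 60 = 82.70 minutes.

82.70 minutes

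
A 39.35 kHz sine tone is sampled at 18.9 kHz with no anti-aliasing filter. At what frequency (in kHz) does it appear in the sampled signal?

1.55 kHz

Nyquist = 18,900/2 = 9,450 Hz; 39,350 Hz exceeds it.
Alias = |39,350 − 2×18,900| = |39,350 − 37,800| = 1,550 Hz = 1.55 kHz.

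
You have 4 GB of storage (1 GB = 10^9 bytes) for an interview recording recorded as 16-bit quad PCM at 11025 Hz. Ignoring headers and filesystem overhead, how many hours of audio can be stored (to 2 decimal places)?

Uncompressed byte rate = 11,025 × 2 × 4 = 88,200 bytes/s.
Capacity = 4 × 1,000,000,000 = 4,000,000,000 bytes.
4,000,000,000 / 88,200 ≈ 45351.47 s → 12.60 hours.

12.60 hours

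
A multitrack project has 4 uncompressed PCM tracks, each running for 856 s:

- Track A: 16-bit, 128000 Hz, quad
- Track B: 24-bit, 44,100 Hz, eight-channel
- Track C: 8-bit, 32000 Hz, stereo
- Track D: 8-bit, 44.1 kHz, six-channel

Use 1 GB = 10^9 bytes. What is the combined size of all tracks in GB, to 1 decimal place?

2.1 GB

Track A: 128,000 × 856 × 2 × 4 = 876,544,000 bytes.
Track B: 44,100 × 856 × 3 × 8 = 905,990,400 bytes.
Track C: 32,000 × 856 × 1 × 2 = 54,784,000 bytes.
Track D: 44,100 × 856 × 1 × 6 = 226,497,600 bytes.
Total = 2,063,816,000 bytes = 2.1 GB.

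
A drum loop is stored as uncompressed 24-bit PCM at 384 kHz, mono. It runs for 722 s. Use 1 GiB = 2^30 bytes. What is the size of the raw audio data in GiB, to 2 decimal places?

Bytes = 384,000 samples/s × 722 s × 3 bytes/sample × 1 ch = 831,744,000 bytes.
831,744,000 / 1,073,741,824 = 0.77 GiB.

0.77 GiB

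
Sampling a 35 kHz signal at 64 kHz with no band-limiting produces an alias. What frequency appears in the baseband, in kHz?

29 kHz

Nyquist = 64,000/2 = 32,000 Hz; 35,000 Hz exceeds it.
Alias = |35,000 − 1×64,000| = |35,000 − 64,000| = 29,000 Hz = 29 kHz.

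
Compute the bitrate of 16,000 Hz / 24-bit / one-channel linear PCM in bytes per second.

48,000 bytes/s

Bit rate = 16,000 × 24 × 1 = 384,000 bits/s.
384,000 / 8 = 48,000 bytes/s.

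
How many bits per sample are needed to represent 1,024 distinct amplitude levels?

log2(1,024) = 10.

10 bits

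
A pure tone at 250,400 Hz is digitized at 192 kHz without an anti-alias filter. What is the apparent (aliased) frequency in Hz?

Nyquist = 192,000/2 = 96,000 Hz; 250,400 Hz exceeds it.
Alias = |250,400 − 1×192,000| = |250,400 − 192,000| = 58,400 Hz.

58,400 Hz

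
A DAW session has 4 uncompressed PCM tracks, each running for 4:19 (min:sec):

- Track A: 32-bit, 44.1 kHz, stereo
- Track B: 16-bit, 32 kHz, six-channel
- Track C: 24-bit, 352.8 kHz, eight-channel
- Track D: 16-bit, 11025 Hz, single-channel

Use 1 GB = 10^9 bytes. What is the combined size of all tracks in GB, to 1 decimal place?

4:19 (min:sec) = 259 s.
Track A: 44,100 × 259 × 4 × 2 = 91,375,200 bytes.
Track B: 32,000 × 259 × 2 × 6 = 99,456,000 bytes.
Track C: 352,800 × 259 × 3 × 8 = 2,193,004,800 bytes.
Track D: 11,025 × 259 × 2 × 1 = 5,710,950 bytes.
Total = 2,389,546,950 bytes = 2.4 GB.

2.4 GB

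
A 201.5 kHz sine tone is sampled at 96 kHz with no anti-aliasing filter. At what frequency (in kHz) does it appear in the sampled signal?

9.5 kHz

Nyquist = 96,000/2 = 48,000 Hz; 201,500 Hz exceeds it.
Alias = |201,500 − 2×96,000| = |201,500 − 192,000| = 9,500 Hz = 9.5 kHz.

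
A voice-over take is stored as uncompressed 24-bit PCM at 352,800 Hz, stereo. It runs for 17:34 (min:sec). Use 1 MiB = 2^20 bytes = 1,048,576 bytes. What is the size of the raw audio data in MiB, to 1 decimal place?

Duration = 17:34 (min:sec) = 1,054 s.
Bytes = 352,800 samples/s × 1,054 s × 3 bytes/sample × 2 ch = 2,231,107,200 bytes.
2,231,107,200 / 1,048,576 = 2127.7 MiB.

2127.7 MiB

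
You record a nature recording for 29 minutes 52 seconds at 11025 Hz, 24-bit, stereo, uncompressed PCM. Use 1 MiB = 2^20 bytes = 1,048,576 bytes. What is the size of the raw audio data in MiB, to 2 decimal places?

Duration = 29 minutes 52 seconds = 1,792 s.
Bytes = 11,025 samples/s × 1,792 s × 3 bytes/sample × 2 ch = 118,540,800 bytes.
118,540,800 / 1,048,576 = 113.05 MiB.

113.05 MiB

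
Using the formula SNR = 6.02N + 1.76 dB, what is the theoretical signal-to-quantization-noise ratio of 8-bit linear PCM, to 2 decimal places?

49.92 dB

6.02 × 8 + 1.76 = 49.92 dB.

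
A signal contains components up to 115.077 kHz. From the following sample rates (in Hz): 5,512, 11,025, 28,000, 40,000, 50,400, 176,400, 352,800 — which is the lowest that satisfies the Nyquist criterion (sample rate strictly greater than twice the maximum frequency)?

352,800 Hz

Need sample rate > 2 × 115,077 = 230,154 Hz.
Lowest listed rate above 230,154 Hz is 352,800 Hz.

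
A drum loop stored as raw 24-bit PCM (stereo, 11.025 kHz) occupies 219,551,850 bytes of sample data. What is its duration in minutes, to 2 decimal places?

55.32 minutes

Byte rate = 11,025 × 3 × 2 = 66,150 bytes/s.
Duration = 219,551,850 / 66,150 = 3,319 s.
3,319 s / 60 = 55.32 minutes.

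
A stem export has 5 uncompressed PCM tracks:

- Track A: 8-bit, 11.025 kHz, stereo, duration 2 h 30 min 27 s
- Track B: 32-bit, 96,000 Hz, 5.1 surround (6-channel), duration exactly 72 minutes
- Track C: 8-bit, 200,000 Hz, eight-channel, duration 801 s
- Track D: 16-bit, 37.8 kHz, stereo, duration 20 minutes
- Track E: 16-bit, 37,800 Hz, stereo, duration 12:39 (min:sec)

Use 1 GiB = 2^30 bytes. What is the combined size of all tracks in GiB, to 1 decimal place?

Track A: 2 h 30 min 27 s = 9,027 s; 11,025 × 9,027 × 1 × 2 = 199,045,350 bytes.
Track B: exactly 72 minutes = 4,320 s; 96,000 × 4,320 × 4 × 6 = 9,953,280,000 bytes.
Track C: 200,000 × 801 × 1 × 8 = 1,281,600,000 bytes.
Track D: 20 minutes = 1,200 s; 37,800 × 1,200 × 2 × 2 = 181,440,000 bytes.
Track E: 12:39 (min:sec) = 759 s; 37,800 × 759 × 2 × 2 = 114,760,800 bytes.
Total = 11,730,126,150 bytes = 10.9 GiB.

10.9 GiB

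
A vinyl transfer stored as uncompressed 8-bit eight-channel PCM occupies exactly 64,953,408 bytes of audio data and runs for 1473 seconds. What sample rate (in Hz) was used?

5,512 Hz

Bytes = sample_rate × seconds × bytes_per_sample × channels.
sample_rate = 64,953,408 / (1,473 × 1 × 8) = 64,953,408 / 11,784 = 5,512 Hz.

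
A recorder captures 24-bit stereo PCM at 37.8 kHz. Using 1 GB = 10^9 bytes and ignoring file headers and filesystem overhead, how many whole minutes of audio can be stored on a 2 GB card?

146 minutes

Uncompressed byte rate = 37,800 × 3 × 2 = 226,800 bytes/s.
Capacity = 2 × 1,000,000,000 = 2,000,000,000 bytes.
2,000,000,000 / 226,800 ≈ 8818.34 s → 146 minutes.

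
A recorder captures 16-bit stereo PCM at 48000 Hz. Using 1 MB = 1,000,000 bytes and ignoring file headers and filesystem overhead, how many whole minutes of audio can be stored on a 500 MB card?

43 minutes

Uncompressed byte rate = 48,000 × 2 × 2 = 192,000 bytes/s.
Capacity = 500 × 1,000,000 = 500,000,000 bytes.
500,000,000 / 192,000 ≈ 2604.17 s → 43 minutes.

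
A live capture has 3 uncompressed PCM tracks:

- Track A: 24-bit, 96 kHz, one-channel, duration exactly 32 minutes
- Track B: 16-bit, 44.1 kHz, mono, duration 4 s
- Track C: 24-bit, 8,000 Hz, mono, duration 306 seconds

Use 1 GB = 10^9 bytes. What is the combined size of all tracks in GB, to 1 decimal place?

0.6 GB

Track A: exactly 32 minutes = 1,920 s; 96,000 × 1,920 × 3 × 1 = 552,960,000 bytes.
Track B: 44,100 × 4 × 2 × 1 = 352,800 bytes.
Track C: 8,000 × 306 × 3 × 1 = 7,344,000 bytes.
Total = 560,656,800 bytes = 0.6 GB.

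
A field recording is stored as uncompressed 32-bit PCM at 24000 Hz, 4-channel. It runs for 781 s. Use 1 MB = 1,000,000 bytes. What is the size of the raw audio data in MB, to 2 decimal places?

299.90 MB

Bytes = 24,000 samples/s × 781 s × 4 bytes/sample × 4 ch = 299,904,000 bytes.
299,904,000 / 1,000,000 = 299.90 MB.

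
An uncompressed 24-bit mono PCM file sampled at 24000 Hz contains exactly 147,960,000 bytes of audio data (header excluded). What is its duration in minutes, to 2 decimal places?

Byte rate = 24,000 × 3 × 1 = 72,000 bytes/s.
Duration = 147,960,000 / 72,000 = 2,055 s.
2,055 s / 60 = 34.25 minutes.

34.25 minutes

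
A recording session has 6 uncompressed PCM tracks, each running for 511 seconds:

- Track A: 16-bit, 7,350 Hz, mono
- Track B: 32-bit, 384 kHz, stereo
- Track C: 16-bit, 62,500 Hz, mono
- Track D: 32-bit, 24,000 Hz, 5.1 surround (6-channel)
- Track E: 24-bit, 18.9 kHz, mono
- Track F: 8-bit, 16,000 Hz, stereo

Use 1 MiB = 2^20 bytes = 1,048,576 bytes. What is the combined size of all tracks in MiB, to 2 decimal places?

1889.08 MiB

Track A: 7,350 × 511 × 2 × 1 = 7,511,700 bytes.
Track B: 384,000 × 511 × 4 × 2 = 1,569,792,000 bytes.
Track C: 62,500 × 511 × 2 × 1 = 63,875,000 bytes.
Track D: 24,000 × 511 × 4 × 6 = 294,336,000 bytes.
Track E: 18,900 × 511 × 3 × 1 = 28,973,700 bytes.
Track F: 16,000 × 511 × 1 × 2 = 16,352,000 bytes.
Total = 1,980,840,400 bytes = 1889.08 MiB.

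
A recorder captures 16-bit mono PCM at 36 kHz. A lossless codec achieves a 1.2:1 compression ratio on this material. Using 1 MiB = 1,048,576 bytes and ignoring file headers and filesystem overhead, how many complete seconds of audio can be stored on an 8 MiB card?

Uncompressed byte rate = 36,000 × 2 × 1 = 72,000 bytes/s.
After 1.2:1 compression, effective rate ≈ 60000 bytes/s.
Capacity = 8 × 1,048,576 = 8,388,608 bytes.
8,388,608 / effective rate ≈ 139.81 s → 139 seconds.

139 seconds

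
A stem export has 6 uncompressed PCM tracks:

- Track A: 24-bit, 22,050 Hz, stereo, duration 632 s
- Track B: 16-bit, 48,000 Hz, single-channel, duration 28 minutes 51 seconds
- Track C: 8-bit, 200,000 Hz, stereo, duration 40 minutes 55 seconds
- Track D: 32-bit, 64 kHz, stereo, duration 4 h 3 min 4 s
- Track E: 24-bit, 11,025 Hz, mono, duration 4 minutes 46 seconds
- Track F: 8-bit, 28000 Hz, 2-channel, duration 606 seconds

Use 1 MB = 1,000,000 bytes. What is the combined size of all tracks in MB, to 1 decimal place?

8742.2 MB

Track A: 22,050 × 632 × 3 × 2 = 83,613,600 bytes.
Track B: 28 minutes 51 seconds = 1,731 s; 48,000 × 1,731 × 2 × 1 = 166,176,000 bytes.
Track C: 40 minutes 55 seconds = 2,455 s; 200,000 × 2,455 × 1 × 2 = 982,000,000 bytes.
Track D: 4 h 3 min 4 s = 14,584 s; 64,000 × 14,584 × 4 × 2 = 7,467,008,000 bytes.
Track E: 4 minutes 46 seconds = 286 s; 11,025 × 286 × 3 × 1 = 9,459,450 bytes.
Track F: 28,000 × 606 × 1 × 2 = 33,936,000 bytes.
Total = 8,742,193,050 bytes = 8742.2 MB.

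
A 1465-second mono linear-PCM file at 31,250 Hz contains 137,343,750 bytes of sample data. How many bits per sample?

24 bits

Bytes per sample = 137,343,750 / (31,250 × 1,465 × 1) = 137,343,750 / 45,781,250 = 3.
Bit depth = 3 × 8 = 24 bits.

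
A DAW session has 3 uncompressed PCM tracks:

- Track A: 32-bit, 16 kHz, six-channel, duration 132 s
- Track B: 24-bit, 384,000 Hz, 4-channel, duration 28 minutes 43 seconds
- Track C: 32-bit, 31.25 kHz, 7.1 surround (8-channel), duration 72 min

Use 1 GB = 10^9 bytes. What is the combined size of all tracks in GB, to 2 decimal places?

12.31 GB

Track A: 16,000 × 132 × 4 × 6 = 50,688,000 bytes.
Track B: 28 minutes 43 seconds = 1,723 s; 384,000 × 1,723 × 3 × 4 = 7,939,584,000 bytes.
Track C: 72 min = 4,320 s; 31,250 × 4,320 × 4 × 8 = 4,320,000,000 bytes.
Total = 12,310,272,000 bytes = 12.31 GB.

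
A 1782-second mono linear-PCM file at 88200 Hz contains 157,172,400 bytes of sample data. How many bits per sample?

8 bits

Bytes per sample = 157,172,400 / (88,200 × 1,782 × 1) = 157,172,400 / 157,172,400 = 1.
Bit depth = 1 × 8 = 8 bits.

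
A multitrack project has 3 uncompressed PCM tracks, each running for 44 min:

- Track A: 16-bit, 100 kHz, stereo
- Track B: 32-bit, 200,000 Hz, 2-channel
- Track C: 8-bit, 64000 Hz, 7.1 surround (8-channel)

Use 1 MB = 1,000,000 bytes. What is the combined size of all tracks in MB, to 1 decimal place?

6631.7 MB

44 min = 2,640 s.
Track A: 100,000 × 2,640 × 2 × 2 = 1,056,000,000 bytes.
Track B: 200,000 × 2,640 × 4 × 2 = 4,224,000,000 bytes.
Track C: 64,000 × 2,640 × 1 × 8 = 1,351,680,000 bytes.
Total = 6,631,680,000 bytes = 6631.7 MB.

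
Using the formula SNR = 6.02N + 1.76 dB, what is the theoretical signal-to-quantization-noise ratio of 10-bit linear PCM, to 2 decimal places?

61.96 dB

6.02 × 10 + 1.76 = 61.96 dB.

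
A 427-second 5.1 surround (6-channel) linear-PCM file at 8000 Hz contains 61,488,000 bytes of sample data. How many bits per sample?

24 bits

Bytes per sample = 61,488,000 / (8,000 × 427 × 6) = 61,488,000 / 20,496,000 = 3.
Bit depth = 3 × 8 = 24 bits.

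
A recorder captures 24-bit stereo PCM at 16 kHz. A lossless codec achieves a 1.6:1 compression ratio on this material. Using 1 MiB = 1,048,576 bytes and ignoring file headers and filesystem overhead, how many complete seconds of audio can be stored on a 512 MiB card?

Uncompressed byte rate = 16,000 × 3 × 2 = 96,000 bytes/s.
After 1.6:1 compression, effective rate ≈ 60000 bytes/s.
Capacity = 512 × 1,048,576 = 536,870,912 bytes.
536,870,912 / effective rate ≈ 8947.85 s → 8,947 seconds.

8,947 seconds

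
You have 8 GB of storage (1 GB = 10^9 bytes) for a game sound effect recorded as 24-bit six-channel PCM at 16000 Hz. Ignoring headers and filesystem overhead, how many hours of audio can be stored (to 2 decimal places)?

7.72 hours

Uncompressed byte rate = 16,000 × 3 × 6 = 288,000 bytes/s.
Capacity = 8 × 1,000,000,000 = 8,000,000,000 bytes.
8,000,000,000 / 288,000 ≈ 27777.78 s → 7.72 hours.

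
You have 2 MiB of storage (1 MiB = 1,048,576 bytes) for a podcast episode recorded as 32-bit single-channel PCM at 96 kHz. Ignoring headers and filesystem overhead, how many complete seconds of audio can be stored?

5 seconds

Uncompressed byte rate = 96,000 × 4 × 1 = 384,000 bytes/s.
Capacity = 2 × 1,048,576 = 2,097,152 bytes.
2,097,152 / 384,000 ≈ 5.46 s → 5 seconds.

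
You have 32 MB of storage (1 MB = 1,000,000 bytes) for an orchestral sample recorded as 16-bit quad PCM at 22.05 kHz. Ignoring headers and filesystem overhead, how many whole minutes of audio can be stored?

3 minutes

Uncompressed byte rate = 22,050 × 2 × 4 = 176,400 bytes/s.
Capacity = 32 × 1,000,000 = 32,000,000 bytes.
32,000,000 / 176,400 ≈ 181.41 s → 3 minutes.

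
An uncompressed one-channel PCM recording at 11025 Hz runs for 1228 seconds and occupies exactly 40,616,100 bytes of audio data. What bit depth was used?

Bytes per sample = 40,616,100 / (11,025 × 1,228 × 1) = 40,616,100 / 13,538,700 = 3.
Bit depth = 3 × 8 = 24 bits.

24 bits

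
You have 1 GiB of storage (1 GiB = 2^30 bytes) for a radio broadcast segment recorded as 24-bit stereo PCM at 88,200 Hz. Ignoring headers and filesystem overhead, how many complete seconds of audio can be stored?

2,028 seconds

Uncompressed byte rate = 88,200 × 3 × 2 = 529,200 bytes/s.
Capacity = 1 × 1,073,741,824 = 1,073,741,824 bytes.
1,073,741,824 / 529,200 ≈ 2028.99 s → 2,028 seconds.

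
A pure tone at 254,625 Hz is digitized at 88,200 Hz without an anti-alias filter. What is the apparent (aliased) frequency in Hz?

Nyquist = 88,200/2 = 44,100 Hz; 254,625 Hz exceeds it.
Alias = |254,625 − 3×88,200| = |254,625 − 264,600| = 9,975 Hz.

9,975 Hz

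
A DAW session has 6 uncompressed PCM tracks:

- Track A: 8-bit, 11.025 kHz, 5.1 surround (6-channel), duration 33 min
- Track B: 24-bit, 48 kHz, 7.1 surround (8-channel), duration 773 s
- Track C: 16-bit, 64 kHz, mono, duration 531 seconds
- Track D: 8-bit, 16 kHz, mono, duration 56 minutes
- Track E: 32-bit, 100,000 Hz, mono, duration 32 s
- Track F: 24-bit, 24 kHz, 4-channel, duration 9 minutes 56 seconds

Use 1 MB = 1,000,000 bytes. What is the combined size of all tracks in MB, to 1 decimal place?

1327.6 MB

Track A: 33 min = 1,980 s; 11,025 × 1,980 × 1 × 6 = 130,977,000 bytes.
Track B: 48,000 × 773 × 3 × 8 = 890,496,000 bytes.
Track C: 64,000 × 531 × 2 × 1 = 67,968,000 bytes.
Track D: 56 minutes = 3,360 s; 16,000 × 3,360 × 1 × 1 = 53,760,000 bytes.
Track E: 100,000 × 32 × 4 × 1 = 12,800,000 bytes.
Track F: 9 minutes 56 seconds = 596 s; 24,000 × 596 × 3 × 4 = 171,648,000 bytes.
Total = 1,327,649,000 bytes = 1327.6 MB.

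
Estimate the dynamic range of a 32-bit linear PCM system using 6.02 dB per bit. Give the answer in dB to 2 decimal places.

192.64 dB

32 × 6.02 = 192.64 dB.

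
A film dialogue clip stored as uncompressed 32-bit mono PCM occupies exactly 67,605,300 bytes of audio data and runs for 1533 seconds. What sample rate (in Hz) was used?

Bytes = sample_rate × seconds × bytes_per_sample × channels.
sample_rate = 67,605,300 / (1,533 × 4 × 1) = 67,605,300 / 6,132 = 11,025 Hz.

11,025 Hz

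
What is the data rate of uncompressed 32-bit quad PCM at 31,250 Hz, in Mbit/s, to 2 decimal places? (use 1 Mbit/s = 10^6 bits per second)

Bit rate = 31,250 × 32 × 4 = 4,000,000 bits/s.
= 4.00 Mbit/s.

4.00 Mbit/s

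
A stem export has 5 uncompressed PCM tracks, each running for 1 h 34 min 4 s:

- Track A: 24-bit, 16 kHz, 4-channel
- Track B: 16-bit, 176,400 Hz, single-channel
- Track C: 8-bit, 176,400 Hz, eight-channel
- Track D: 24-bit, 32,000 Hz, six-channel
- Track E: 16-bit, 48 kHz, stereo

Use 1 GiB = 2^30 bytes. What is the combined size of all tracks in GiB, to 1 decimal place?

1 h 34 min 4 s = 5,644 s.
Track A: 16,000 × 5,644 × 3 × 4 = 1,083,648,000 bytes.
Track B: 176,400 × 5,644 × 2 × 1 = 1,991,203,200 bytes.
Track C: 176,400 × 5,644 × 1 × 8 = 7,964,812,800 bytes.
Track D: 32,000 × 5,644 × 3 × 6 = 3,250,944,000 bytes.
Track E: 48,000 × 5,644 × 2 × 2 = 1,083,648,000 bytes.
Total = 15,374,256,000 bytes = 14.3 GiB.

14.3 GiB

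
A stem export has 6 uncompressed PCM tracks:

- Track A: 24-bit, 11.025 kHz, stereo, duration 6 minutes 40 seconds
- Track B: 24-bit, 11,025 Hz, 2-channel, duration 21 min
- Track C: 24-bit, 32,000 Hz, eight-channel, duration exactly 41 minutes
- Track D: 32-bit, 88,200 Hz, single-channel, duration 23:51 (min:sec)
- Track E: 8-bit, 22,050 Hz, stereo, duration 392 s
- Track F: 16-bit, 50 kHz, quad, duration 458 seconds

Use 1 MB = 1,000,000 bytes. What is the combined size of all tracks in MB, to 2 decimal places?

Track A: 6 minutes 40 seconds = 400 s; 11,025 × 400 × 3 × 2 = 26,460,000 bytes.
Track B: 21 min = 1,260 s; 11,025 × 1,260 × 3 × 2 = 83,349,000 bytes.
Track C: exactly 41 minutes = 2,460 s; 32,000 × 2,460 × 3 × 8 = 1,889,280,000 bytes.
Track D: 23:51 (min:sec) = 1,431 s; 88,200 × 1,431 × 4 × 1 = 504,856,800 bytes.
Track E: 22,050 × 392 × 1 × 2 = 17,287,200 bytes.
Track F: 50,000 × 458 × 2 × 4 = 183,200,000 bytes.
Total = 2,704,433,000 bytes = 2704.43 MB.

2704.43 MB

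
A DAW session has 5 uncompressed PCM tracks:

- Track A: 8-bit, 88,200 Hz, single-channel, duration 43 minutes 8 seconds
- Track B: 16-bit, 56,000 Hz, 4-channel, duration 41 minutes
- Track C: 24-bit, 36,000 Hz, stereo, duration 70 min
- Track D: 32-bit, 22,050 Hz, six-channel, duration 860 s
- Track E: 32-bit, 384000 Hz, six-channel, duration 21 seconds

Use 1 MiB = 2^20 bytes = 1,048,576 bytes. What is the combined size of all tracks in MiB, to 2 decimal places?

2752.48 MiB

Track A: 43 minutes 8 seconds = 2,588 s; 88,200 × 2,588 × 1 × 1 = 228,261,600 bytes.
Track B: 41 minutes = 2,460 s; 56,000 × 2,460 × 2 × 4 = 1,102,080,000 bytes.
Track C: 70 min = 4,200 s; 36,000 × 4,200 × 3 × 2 = 907,200,000 bytes.
Track D: 22,050 × 860 × 4 × 6 = 455,112,000 bytes.
Track E: 384,000 × 21 × 4 × 6 = 193,536,000 bytes.
Total = 2,886,189,600 bytes = 2752.48 MiB.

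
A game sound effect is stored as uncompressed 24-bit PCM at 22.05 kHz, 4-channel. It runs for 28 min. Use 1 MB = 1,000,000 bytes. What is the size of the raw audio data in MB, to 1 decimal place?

444.5 MB

Duration = 28 min = 1,680 s.
Bytes = 22,050 samples/s × 1,680 s × 3 bytes/sample × 4 ch = 444,528,000 bytes.
444,528,000 / 1,000,000 = 444.5 MB.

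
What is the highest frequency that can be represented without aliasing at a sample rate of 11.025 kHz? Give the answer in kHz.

5.5125 kHz

Nyquist frequency = sample rate / 2 = 11,025 / 2 = 5.5125 kHz.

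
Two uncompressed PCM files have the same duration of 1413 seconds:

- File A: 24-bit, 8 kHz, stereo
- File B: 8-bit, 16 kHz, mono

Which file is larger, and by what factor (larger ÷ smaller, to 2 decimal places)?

File A, by a factor of 3.00

File A: 8,000 × 3 × 2 = 48,000 bytes/s.
File B: 16,000 × 1 × 1 = 16,000 bytes/s.
File A is larger; ratio = 67,824,000 / 22,608,000 = 3.00.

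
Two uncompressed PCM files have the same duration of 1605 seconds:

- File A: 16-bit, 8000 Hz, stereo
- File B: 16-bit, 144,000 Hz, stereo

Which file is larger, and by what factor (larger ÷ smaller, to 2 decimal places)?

File B, by a factor of 18.00

File A: 8,000 × 2 × 2 = 32,000 bytes/s.
File B: 144,000 × 2 × 2 = 576,000 bytes/s.
File B is larger; ratio = 924,480,000 / 51,360,000 = 18.00.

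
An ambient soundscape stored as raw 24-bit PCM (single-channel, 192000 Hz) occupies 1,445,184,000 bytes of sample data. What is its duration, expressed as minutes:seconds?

41:49

Byte rate = 192,000 × 3 × 1 = 576,000 bytes/s.
Duration = 1,445,184,000 / 576,000 = 2,509 s.
2,509 s = 41:49.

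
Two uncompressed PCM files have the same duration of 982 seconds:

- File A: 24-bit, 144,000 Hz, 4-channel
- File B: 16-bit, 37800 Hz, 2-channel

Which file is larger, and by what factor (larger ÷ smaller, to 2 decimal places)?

File A: 144,000 × 3 × 4 = 1,728,000 bytes/s.
File B: 37,800 × 2 × 2 = 151,200 bytes/s.
File A is larger; ratio = 1,696,896,000 / 148,478,400 = 11.43.

File A, by a factor of 11.43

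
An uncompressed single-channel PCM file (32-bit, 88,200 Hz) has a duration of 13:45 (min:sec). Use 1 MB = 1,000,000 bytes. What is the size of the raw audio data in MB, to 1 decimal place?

291.1 MB

Duration = 13:45 (min:sec) = 825 s.
Bytes = 88,200 samples/s × 825 s × 4 bytes/sample × 1 ch = 291,060,000 bytes.
291,060,000 / 1,000,000 = 291.1 MB.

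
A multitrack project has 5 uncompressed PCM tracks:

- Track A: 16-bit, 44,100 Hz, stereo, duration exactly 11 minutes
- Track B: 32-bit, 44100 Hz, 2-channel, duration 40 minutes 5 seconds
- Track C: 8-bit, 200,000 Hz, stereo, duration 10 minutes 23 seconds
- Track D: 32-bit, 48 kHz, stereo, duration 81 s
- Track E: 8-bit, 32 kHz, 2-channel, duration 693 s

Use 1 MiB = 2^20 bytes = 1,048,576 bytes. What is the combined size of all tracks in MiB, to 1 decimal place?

1229.8 MiB

Track A: exactly 11 minutes = 660 s; 44,100 × 660 × 2 × 2 = 116,424,000 bytes.
Track B: 40 minutes 5 seconds = 2,405 s; 44,100 × 2,405 × 4 × 2 = 848,484,000 bytes.
Track C: 10 minutes 23 seconds = 623 s; 200,000 × 623 × 1 × 2 = 249,200,000 bytes.
Track D: 48,000 × 81 × 4 × 2 = 31,104,000 bytes.
Track E: 32,000 × 693 × 1 × 2 = 44,352,000 bytes.
Total = 1,289,564,000 bytes = 1229.8 MiB.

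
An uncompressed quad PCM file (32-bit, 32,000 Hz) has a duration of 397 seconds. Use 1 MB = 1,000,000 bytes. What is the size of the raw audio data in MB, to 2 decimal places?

Bytes = 32,000 samples/s × 397 s × 4 bytes/sample × 4 ch = 203,264,000 bytes.
203,264,000 / 1,000,000 = 203.26 MB.

203.26 MB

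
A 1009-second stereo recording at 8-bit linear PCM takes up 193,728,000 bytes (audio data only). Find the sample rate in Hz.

96,000 Hz

Bytes = sample_rate × seconds × bytes_per_sample × channels.
sample_rate = 193,728,000 / (1,009 × 1 × 2) = 193,728,000 / 2,018 = 96,000 Hz.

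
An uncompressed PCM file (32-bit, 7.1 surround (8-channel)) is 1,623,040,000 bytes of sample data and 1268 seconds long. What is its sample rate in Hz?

Bytes = sample_rate × seconds × bytes_per_sample × channels.
sample_rate = 1,623,040,000 / (1,268 × 4 × 8) = 1,623,040,000 / 40,576 = 40,000 Hz.

40,000 Hz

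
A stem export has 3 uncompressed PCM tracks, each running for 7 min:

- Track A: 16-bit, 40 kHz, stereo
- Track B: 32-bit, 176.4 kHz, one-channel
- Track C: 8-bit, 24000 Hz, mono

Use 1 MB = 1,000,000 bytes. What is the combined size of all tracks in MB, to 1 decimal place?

7 min = 420 s.
Track A: 40,000 × 420 × 2 × 2 = 67,200,000 bytes.
Track B: 176,400 × 420 × 4 × 1 = 296,352,000 bytes.
Track C: 24,000 × 420 × 1 × 1 = 10,080,000 bytes.
Total = 373,632,000 bytes = 373.6 MB.

373.6 MB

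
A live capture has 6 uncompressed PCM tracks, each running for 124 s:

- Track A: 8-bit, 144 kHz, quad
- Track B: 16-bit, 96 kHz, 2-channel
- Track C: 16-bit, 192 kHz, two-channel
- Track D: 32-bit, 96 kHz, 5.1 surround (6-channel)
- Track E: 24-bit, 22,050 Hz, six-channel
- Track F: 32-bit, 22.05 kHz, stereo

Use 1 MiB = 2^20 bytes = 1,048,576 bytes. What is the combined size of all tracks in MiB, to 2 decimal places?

Track A: 144,000 × 124 × 1 × 4 = 71,424,000 bytes.
Track B: 96,000 × 124 × 2 × 2 = 47,616,000 bytes.
Track C: 192,000 × 124 × 2 × 2 = 95,232,000 bytes.
Track D: 96,000 × 124 × 4 × 6 = 285,696,000 bytes.
Track E: 22,050 × 124 × 3 × 6 = 49,215,600 bytes.
Track F: 22,050 × 124 × 4 × 2 = 21,873,600 bytes.
Total = 571,057,200 bytes = 544.60 MiB.

544.60 MiB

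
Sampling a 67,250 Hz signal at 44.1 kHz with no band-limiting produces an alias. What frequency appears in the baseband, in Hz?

20,950 Hz

Nyquist = 44,100/2 = 22,050 Hz; 67,250 Hz exceeds it.
Alias = |67,250 − 2×44,100| = |67,250 − 88,200| = 20,950 Hz.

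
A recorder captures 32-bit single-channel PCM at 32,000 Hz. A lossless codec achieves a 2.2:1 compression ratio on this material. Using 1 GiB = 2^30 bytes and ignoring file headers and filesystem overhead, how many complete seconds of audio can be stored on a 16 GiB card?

295,279 seconds

Uncompressed byte rate = 32,000 × 4 × 1 = 128,000 bytes/s.
After 2.2:1 compression, effective rate ≈ 58181.82 bytes/s.
Capacity = 16 × 1,073,741,824 = 17,179,869,184 bytes.
17,179,869,184 / effective rate ≈ 295279 s → 295,279 seconds.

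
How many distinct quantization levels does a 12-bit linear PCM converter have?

2^12 = 4,096.

4,096 levels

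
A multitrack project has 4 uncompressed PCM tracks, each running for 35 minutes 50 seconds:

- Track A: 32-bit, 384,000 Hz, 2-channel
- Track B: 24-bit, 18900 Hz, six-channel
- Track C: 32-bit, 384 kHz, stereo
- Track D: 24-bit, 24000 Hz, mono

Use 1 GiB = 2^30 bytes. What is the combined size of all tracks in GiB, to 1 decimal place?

35 minutes 50 seconds = 2,150 s.
Track A: 384,000 × 2,150 × 4 × 2 = 6,604,800,000 bytes.
Track B: 18,900 × 2,150 × 3 × 6 = 731,430,000 bytes.
Track C: 384,000 × 2,150 × 4 × 2 = 6,604,800,000 bytes.
Track D: 24,000 × 2,150 × 3 × 1 = 154,800,000 bytes.
Total = 14,095,830,000 bytes = 13.1 GiB.

13.1 GiB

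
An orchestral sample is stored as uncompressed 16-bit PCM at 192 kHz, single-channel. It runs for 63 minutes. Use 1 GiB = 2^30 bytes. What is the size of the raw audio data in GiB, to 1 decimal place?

1.4 GiB

Duration = 63 minutes = 3,780 s.
Bytes = 192,000 samples/s × 3,780 s × 2 bytes/sample × 1 ch = 1,451,520,000 bytes.
1,451,520,000 / 1,073,741,824 = 1.4 GiB.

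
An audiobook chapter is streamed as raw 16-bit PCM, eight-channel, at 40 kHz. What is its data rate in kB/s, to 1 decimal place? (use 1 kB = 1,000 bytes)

640.0 kB/s

Bit rate = 40,000 × 16 × 8 = 5,120,000 bits/s.
5,120,000 / 8 = 640,000 B/s = 640.0 kB/s.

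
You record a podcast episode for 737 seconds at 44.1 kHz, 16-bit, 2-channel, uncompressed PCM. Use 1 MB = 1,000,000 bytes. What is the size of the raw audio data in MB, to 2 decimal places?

Bytes = 44,100 samples/s × 737 s × 2 bytes/sample × 2 ch = 130,006,800 bytes.
130,006,800 / 1,000,000 = 130.01 MB.

130.01 MB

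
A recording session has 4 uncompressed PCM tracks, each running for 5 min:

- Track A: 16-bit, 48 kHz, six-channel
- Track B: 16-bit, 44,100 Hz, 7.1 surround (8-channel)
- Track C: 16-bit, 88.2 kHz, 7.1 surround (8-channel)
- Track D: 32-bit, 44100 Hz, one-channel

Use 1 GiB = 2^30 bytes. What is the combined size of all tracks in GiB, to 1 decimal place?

0.8 GiB

5 min = 300 s.
Track A: 48,000 × 300 × 2 × 6 = 172,800,000 bytes.
Track B: 44,100 × 300 × 2 × 8 = 211,680,000 bytes.
Track C: 88,200 × 300 × 2 × 8 = 423,360,000 bytes.
Track D: 44,100 × 300 × 4 × 1 = 52,920,000 bytes.
Total = 860,760,000 bytes = 0.8 GiB.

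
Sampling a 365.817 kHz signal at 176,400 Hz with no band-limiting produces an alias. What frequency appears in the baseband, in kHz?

13.017 kHz

Nyquist = 176,400/2 = 88,200 Hz; 365,817 Hz exceeds it.
Alias = |365,817 − 2×176,400| = |365,817 − 352,800| = 13,017 Hz = 13.017 kHz.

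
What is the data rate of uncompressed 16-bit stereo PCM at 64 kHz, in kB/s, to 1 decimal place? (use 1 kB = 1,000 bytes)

Bit rate = 64,000 × 16 × 2 = 2,048,000 bits/s.
2,048,000 / 8 = 256,000 B/s = 256.0 kB/s.

256.0 kB/s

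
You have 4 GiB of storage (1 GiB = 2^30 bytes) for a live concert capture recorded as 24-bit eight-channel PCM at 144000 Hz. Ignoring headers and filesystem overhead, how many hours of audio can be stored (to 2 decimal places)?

Uncompressed byte rate = 144,000 × 3 × 8 = 3,456,000 bytes/s.
Capacity = 4 × 1,073,741,824 = 4,294,967,296 bytes.
4,294,967,296 / 3,456,000 ≈ 1242.76 s → 0.35 hours.

0.35 hours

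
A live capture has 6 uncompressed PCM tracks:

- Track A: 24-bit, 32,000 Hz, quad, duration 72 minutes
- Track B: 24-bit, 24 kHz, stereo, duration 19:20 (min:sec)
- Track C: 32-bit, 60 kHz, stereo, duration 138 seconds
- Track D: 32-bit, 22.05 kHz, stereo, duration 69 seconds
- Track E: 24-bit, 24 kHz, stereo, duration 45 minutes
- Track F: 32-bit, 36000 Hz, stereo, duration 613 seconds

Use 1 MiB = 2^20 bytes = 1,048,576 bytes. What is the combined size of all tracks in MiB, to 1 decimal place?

Track A: 72 minutes = 4,320 s; 32,000 × 4,320 × 3 × 4 = 1,658,880,000 bytes.
Track B: 19:20 (min:sec) = 1,160 s; 24,000 × 1,160 × 3 × 2 = 167,040,000 bytes.
Track C: 60,000 × 138 × 4 × 2 = 66,240,000 bytes.
Track D: 22,050 × 69 × 4 × 2 = 12,171,600 bytes.
Track E: 45 minutes = 2,700 s; 24,000 × 2,700 × 3 × 2 = 388,800,000 bytes.
Track F: 36,000 × 613 × 4 × 2 = 176,544,000 bytes.
Total = 2,469,675,600 bytes = 2355.3 MiB.

2355.3 MiB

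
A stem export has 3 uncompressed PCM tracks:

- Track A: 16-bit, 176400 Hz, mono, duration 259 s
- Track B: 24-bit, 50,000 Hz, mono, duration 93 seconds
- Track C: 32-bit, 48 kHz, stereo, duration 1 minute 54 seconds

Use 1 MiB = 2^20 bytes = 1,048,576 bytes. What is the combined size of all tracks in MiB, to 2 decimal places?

142.19 MiB

Track A: 176,400 × 259 × 2 × 1 = 91,375,200 bytes.
Track B: 50,000 × 93 × 3 × 1 = 13,950,000 bytes.
Track C: 1 minute 54 seconds = 114 s; 48,000 × 114 × 4 × 2 = 43,776,000 bytes.
Total = 149,101,200 bytes = 142.19 MiB.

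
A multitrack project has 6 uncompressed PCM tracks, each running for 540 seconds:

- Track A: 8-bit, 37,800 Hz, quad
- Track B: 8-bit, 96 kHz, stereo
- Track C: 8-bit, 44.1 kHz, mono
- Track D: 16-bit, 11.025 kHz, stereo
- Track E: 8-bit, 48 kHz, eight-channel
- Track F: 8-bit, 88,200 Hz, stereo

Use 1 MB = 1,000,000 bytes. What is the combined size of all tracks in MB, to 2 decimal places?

Track A: 37,800 × 540 × 1 × 4 = 81,648,000 bytes.
Track B: 96,000 × 540 × 1 × 2 = 103,680,000 bytes.
Track C: 44,100 × 540 × 1 × 1 = 23,814,000 bytes.
Track D: 11,025 × 540 × 2 × 2 = 23,814,000 bytes.
Track E: 48,000 × 540 × 1 × 8 = 207,360,000 bytes.
Track F: 88,200 × 540 × 1 × 2 = 95,256,000 bytes.
Total = 535,572,000 bytes = 535.57 MB.

535.57 MB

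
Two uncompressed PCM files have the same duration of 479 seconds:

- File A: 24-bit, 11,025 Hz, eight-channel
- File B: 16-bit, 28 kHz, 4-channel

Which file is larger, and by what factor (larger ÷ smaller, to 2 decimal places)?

File A: 11,025 × 3 × 8 = 264,600 bytes/s.
File B: 28,000 × 2 × 4 = 224,000 bytes/s.
File A is larger; ratio = 126,743,400 / 107,296,000 = 1.18.

File A, by a factor of 1.18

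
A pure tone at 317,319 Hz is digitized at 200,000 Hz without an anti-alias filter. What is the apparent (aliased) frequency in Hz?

Nyquist = 200,000/2 = 100,000 Hz; 317,319 Hz exceeds it.
Alias = |317,319 − 2×200,000| = |317,319 − 400,000| = 82,681 Hz.

82,681 Hz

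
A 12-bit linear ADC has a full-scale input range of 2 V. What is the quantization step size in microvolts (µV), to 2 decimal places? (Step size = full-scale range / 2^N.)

488.28 µV

2 V / 2^12 = 2 / 4,096 V = 488.28 µV.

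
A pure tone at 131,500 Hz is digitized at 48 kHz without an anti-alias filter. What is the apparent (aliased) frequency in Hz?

12,500 Hz

Nyquist = 48,000/2 = 24,000 Hz; 131,500 Hz exceeds it.
Alias = |131,500 − 3×48,000| = |131,500 − 144,000| = 12,500 Hz.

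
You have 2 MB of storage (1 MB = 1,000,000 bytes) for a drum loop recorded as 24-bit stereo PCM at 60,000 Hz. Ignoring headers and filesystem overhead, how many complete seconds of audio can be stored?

Uncompressed byte rate = 60,000 × 3 × 2 = 360,000 bytes/s.
Capacity = 2 × 1,000,000 = 2,000,000 bytes.
2,000,000 / 360,000 ≈ 5.56 s → 5 seconds.

5 seconds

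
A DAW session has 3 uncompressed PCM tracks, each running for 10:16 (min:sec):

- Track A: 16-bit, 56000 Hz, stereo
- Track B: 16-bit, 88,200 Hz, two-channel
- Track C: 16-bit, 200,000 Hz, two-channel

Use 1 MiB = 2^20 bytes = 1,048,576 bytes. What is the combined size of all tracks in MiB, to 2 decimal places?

808.82 MiB

10:16 (min:sec) = 616 s.
Track A: 56,000 × 616 × 2 × 2 = 137,984,000 bytes.
Track B: 88,200 × 616 × 2 × 2 = 217,324,800 bytes.
Track C: 200,000 × 616 × 2 × 2 = 492,800,000 bytes.
Total = 848,108,800 bytes = 808.82 MiB.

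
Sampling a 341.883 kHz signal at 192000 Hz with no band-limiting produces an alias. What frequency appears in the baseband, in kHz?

42.117 kHz

Nyquist = 192,000/2 = 96,000 Hz; 341,883 Hz exceeds it.
Alias = |341,883 − 2×192,000| = |341,883 − 384,000| = 42,117 Hz = 42.117 kHz.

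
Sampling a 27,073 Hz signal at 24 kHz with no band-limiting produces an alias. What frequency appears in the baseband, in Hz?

Nyquist = 24,000/2 = 12,000 Hz; 27,073 Hz exceeds it.
Alias = |27,073 − 1×24,000| = |27,073 − 24,000| = 3,073 Hz.

3,073 Hz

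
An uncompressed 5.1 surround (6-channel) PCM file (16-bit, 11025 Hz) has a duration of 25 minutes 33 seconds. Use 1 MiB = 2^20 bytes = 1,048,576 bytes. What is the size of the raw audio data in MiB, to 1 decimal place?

Duration = 25 minutes 33 seconds = 1,533 s.
Bytes = 11,025 samples/s × 1,533 s × 2 bytes/sample × 6 ch = 202,815,900 bytes.
202,815,900 / 1,048,576 = 193.4 MiB.

193.4 MiB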